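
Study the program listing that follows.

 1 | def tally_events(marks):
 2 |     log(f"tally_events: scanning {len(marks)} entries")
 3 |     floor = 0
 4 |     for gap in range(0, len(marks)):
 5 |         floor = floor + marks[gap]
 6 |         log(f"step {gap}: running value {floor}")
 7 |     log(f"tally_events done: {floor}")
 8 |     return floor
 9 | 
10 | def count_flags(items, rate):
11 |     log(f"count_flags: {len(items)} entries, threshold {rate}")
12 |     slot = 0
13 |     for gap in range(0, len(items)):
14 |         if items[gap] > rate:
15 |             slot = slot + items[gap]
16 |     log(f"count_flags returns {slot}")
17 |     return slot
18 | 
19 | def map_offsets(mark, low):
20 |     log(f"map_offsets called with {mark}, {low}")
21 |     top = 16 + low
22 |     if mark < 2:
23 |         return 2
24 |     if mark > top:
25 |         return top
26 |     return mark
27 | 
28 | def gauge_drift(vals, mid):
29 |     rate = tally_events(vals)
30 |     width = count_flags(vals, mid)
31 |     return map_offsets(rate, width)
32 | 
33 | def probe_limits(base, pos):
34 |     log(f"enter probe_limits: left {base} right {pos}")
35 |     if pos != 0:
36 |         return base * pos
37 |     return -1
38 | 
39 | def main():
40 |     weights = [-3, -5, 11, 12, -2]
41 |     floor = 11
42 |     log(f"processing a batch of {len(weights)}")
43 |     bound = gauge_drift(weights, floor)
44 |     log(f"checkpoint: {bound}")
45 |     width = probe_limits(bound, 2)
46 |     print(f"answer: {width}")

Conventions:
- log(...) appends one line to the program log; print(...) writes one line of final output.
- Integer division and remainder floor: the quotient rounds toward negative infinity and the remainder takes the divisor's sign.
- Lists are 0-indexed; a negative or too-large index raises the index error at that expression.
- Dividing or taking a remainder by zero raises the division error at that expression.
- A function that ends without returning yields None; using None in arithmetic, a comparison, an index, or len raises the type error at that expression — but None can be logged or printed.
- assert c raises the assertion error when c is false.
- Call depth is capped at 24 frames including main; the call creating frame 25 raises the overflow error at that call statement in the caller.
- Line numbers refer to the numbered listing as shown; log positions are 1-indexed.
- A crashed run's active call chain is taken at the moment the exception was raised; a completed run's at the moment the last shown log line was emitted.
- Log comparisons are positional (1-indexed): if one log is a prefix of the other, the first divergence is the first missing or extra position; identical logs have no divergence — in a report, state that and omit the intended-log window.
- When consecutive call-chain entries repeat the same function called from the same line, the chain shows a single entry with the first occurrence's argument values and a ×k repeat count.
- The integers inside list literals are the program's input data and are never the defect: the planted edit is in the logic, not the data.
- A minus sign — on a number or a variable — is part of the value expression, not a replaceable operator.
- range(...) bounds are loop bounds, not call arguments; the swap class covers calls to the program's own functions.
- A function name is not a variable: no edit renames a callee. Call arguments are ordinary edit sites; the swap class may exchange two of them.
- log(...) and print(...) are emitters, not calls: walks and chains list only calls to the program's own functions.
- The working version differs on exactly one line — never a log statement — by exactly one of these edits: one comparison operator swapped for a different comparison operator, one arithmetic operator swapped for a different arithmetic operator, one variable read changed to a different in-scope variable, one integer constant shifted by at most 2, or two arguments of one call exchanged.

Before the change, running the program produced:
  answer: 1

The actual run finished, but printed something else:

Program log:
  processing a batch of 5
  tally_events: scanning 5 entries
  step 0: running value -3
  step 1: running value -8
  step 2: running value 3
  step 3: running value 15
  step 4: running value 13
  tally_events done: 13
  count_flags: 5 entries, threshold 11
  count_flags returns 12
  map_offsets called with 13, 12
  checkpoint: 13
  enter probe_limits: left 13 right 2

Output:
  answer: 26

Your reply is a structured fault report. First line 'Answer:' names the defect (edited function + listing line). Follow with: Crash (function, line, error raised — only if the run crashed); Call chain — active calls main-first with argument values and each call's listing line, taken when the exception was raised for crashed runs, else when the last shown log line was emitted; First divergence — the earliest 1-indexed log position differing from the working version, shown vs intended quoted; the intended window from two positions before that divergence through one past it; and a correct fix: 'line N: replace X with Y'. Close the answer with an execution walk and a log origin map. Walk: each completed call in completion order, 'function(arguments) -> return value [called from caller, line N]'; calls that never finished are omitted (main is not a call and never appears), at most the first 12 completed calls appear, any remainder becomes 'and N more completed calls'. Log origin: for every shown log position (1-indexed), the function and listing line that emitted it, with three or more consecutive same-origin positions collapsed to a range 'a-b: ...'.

Answer: the defect is in probe_limits at line 36.
Key fact: No log line changed; the fault shows up purely in the output.
Call chain: main -> probe_limits(13, 2) (called at line 45).
First divergence: there is none — every log position agrees.
Execution walk:
  tally_events([-3, -5, 11, 12, -2]) -> 13  [called from gauge_drift, line 29]
  count_flags([-3, -5, 11, 12, -2], 11) -> 12  [called from gauge_drift, line 30]
  map_offsets(13, 12) -> 13  [called from gauge_drift, line 31]
  gauge_drift([-3, -5, 11, 12, -2], 11) -> 13  [called from main, line 43]
  probe_limits(13, 2) -> 26  [called from main, line 45]
Log line origins:
  1: from main, line 42
  2: from tally_events, line 2
  3-7: from tally_events, line 6
  8: from tally_events, line 7
  9: from count_flags, line 11
  10: from count_flags, line 16
  11: from map_offsets, line 20
  12: from main, line 44
  13: from probe_limits, line 34
A correct fix: line 36: replace `*` with `%`.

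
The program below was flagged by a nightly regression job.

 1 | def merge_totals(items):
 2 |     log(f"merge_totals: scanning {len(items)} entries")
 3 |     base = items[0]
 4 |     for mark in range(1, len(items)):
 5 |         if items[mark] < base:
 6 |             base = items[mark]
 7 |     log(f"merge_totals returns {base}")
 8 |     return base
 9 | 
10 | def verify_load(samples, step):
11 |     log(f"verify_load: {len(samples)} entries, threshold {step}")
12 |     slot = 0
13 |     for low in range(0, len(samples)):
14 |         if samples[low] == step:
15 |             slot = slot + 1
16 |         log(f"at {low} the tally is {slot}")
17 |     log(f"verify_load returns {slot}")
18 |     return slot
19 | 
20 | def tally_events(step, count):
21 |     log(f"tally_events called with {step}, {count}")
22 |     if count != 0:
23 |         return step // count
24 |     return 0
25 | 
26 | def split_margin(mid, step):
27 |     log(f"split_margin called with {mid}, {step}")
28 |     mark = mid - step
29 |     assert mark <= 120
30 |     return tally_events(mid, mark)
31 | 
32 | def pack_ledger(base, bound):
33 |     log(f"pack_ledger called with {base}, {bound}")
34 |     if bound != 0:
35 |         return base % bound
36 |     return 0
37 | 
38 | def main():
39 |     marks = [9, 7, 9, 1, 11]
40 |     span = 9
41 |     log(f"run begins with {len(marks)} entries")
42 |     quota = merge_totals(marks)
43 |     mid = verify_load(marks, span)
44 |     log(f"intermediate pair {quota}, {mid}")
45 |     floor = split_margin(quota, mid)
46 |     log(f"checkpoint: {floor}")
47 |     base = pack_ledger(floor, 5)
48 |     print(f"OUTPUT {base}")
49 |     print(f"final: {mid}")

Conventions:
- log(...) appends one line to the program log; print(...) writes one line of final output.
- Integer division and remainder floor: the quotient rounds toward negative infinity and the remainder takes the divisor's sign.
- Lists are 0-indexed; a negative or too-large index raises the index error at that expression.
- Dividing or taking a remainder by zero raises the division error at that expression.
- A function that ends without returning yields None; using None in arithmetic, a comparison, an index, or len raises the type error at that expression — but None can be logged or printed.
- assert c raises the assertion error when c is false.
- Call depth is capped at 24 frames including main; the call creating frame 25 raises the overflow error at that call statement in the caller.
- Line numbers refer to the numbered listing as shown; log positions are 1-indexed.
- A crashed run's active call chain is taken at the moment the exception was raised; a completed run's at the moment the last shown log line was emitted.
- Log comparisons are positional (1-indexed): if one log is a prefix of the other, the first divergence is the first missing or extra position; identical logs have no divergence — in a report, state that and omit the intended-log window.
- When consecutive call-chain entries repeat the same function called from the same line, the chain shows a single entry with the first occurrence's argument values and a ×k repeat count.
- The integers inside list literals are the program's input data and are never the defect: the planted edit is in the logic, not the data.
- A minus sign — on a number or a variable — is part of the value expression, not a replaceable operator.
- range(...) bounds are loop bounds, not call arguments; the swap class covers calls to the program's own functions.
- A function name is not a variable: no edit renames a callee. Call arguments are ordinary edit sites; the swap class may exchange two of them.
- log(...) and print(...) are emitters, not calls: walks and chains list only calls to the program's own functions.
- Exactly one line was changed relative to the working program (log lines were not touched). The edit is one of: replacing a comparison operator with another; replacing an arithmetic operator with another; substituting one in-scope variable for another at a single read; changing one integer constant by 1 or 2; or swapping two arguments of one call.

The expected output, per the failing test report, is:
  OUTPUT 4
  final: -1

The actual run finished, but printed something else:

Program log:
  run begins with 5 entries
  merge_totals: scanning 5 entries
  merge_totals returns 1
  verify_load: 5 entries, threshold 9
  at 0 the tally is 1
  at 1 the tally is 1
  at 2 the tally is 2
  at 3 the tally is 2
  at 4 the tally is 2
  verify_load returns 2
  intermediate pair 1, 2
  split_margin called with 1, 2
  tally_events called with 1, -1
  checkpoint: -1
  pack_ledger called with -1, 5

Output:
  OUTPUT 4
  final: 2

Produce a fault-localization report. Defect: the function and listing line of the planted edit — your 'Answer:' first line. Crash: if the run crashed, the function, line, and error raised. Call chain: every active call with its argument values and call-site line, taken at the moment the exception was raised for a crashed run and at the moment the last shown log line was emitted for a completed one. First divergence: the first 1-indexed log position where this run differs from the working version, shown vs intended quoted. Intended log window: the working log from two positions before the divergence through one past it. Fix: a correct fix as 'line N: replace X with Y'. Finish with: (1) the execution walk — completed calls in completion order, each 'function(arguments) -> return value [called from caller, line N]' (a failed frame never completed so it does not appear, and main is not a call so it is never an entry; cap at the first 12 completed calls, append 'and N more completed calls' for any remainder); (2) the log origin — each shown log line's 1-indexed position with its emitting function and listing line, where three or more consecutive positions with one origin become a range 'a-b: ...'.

Answer: the defect is in main at line 49.
Key observation: Nothing in the log betrays the bug — only the output does.
Call chain: main -> pack_ledger(-1, 5) (called at line 47).
First divergence: none — the logs agree in full.
Execution walk:
  merge_totals([9, 7, 9, 1, 11]) -> 1  [called from main, line 42]
  verify_load([9, 7, 9, 1, 11], 9) -> 2  [called from main, line 43]
  tally_events(1, -1) -> -1  [called from split_margin, line 30]
  split_margin(1, 2) -> -1  [called from main, line 45]
  pack_ledger(-1, 5) -> 4  [called from main, line 47]
Log origin:
  1: from main, line 41
  2: from merge_totals, line 2
  3: from merge_totals, line 7
  4: from verify_load, line 11
  5-9: from verify_load, line 16
  10: from verify_load, line 17
  11: from main, line 44
  12: from split_margin, line 27
  13: from tally_events, line 21
  14: from main, line 46
  15: from pack_ledger, line 33
A correct fix: line 49: replace `mid` with `floor`.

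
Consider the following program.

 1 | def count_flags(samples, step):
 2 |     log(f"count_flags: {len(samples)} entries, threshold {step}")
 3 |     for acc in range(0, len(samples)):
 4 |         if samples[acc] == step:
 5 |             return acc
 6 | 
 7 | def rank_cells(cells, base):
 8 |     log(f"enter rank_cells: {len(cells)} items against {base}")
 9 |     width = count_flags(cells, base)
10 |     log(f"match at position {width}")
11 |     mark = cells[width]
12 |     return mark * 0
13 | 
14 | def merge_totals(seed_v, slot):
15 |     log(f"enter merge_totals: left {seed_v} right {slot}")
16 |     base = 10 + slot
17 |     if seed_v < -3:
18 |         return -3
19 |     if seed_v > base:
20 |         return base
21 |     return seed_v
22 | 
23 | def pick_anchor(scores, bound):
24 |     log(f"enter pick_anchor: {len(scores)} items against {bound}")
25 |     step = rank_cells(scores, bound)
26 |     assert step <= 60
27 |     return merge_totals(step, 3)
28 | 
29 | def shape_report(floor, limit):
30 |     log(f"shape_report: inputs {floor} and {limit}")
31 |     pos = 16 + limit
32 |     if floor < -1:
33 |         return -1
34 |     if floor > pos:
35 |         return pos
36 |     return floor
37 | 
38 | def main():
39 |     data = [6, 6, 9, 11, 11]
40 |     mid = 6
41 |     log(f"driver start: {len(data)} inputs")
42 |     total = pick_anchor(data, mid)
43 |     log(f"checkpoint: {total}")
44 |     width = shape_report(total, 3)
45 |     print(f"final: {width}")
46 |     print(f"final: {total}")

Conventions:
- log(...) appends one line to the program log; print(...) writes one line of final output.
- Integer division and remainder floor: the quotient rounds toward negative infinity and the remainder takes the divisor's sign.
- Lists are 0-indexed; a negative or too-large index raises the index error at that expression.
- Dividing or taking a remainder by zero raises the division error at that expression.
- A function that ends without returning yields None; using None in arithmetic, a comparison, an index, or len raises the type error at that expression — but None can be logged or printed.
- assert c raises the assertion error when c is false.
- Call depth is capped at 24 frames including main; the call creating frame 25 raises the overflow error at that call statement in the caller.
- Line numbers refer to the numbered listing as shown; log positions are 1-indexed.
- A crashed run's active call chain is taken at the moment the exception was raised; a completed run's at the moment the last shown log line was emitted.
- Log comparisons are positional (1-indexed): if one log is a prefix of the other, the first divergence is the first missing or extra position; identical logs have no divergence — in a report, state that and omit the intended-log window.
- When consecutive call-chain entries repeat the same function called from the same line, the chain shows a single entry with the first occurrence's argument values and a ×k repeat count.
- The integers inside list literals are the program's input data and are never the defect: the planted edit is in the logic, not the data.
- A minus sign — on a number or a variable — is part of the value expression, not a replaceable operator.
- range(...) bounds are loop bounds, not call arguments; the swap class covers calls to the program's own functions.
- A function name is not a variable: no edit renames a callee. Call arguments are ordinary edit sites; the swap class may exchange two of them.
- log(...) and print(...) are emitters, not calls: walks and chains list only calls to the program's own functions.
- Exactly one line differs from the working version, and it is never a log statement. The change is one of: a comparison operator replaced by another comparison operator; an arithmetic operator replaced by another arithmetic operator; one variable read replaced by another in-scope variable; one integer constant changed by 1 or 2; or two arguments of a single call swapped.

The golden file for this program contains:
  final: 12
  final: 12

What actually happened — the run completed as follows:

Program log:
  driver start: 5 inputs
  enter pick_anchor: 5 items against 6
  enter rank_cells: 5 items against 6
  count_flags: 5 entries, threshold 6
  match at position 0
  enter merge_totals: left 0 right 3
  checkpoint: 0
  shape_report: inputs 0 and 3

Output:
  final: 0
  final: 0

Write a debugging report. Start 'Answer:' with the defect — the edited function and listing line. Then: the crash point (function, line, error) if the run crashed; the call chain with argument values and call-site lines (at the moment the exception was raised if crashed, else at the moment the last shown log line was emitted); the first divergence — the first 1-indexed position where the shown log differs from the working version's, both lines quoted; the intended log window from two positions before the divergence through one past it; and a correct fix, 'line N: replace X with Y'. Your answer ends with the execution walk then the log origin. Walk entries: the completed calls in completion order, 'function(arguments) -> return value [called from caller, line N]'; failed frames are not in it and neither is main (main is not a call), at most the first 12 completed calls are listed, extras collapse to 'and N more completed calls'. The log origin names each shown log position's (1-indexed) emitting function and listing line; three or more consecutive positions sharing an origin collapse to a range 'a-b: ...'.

Answer: the defect is in rank_cells at line 12.
Core observation: The log first diverges at position 6: the faulty run prints 'enter merge_totals: left 0 right 3' where the working version prints 'enter merge_totals: left 12 right 3'.
Call chain: main -> shape_report(0, 3) (called at line 44).
First divergence: position 6 — the shown line 'enter merge_totals: left 0 right 3' should read 'enter merge_totals: left 12 right 3'.
Intended log window:
  4: count_flags: 5 entries, threshold 6
  5: match at position 0
  6: enter merge_totals: left 12 right 3
  7: checkpoint: 12
Execution walk:
  count_flags([6, 6, 9, 11, 11], 6) -> 0  [called from rank_cells, line 9]
  rank_cells([6, 6, 9, 11, 11], 6) -> 0  [called from pick_anchor, line 25]
  merge_totals(0, 3) -> 0  [called from pick_anchor, line 27]
  pick_anchor([6, 6, 9, 11, 11], 6) -> 0  [called from main, line 42]
  shape_report(0, 3) -> 0  [called from main, line 44]
Origin of each log line:
  1 — main, line 41
  2 — pick_anchor, line 24
  3 — rank_cells, line 8
  4 — count_flags, line 2
  5 — rank_cells, line 10
  6 — merge_totals, line 15
  7 — main, line 43
  8 — shape_report, line 30
A correct fix: line 12: replace `0` with `2`.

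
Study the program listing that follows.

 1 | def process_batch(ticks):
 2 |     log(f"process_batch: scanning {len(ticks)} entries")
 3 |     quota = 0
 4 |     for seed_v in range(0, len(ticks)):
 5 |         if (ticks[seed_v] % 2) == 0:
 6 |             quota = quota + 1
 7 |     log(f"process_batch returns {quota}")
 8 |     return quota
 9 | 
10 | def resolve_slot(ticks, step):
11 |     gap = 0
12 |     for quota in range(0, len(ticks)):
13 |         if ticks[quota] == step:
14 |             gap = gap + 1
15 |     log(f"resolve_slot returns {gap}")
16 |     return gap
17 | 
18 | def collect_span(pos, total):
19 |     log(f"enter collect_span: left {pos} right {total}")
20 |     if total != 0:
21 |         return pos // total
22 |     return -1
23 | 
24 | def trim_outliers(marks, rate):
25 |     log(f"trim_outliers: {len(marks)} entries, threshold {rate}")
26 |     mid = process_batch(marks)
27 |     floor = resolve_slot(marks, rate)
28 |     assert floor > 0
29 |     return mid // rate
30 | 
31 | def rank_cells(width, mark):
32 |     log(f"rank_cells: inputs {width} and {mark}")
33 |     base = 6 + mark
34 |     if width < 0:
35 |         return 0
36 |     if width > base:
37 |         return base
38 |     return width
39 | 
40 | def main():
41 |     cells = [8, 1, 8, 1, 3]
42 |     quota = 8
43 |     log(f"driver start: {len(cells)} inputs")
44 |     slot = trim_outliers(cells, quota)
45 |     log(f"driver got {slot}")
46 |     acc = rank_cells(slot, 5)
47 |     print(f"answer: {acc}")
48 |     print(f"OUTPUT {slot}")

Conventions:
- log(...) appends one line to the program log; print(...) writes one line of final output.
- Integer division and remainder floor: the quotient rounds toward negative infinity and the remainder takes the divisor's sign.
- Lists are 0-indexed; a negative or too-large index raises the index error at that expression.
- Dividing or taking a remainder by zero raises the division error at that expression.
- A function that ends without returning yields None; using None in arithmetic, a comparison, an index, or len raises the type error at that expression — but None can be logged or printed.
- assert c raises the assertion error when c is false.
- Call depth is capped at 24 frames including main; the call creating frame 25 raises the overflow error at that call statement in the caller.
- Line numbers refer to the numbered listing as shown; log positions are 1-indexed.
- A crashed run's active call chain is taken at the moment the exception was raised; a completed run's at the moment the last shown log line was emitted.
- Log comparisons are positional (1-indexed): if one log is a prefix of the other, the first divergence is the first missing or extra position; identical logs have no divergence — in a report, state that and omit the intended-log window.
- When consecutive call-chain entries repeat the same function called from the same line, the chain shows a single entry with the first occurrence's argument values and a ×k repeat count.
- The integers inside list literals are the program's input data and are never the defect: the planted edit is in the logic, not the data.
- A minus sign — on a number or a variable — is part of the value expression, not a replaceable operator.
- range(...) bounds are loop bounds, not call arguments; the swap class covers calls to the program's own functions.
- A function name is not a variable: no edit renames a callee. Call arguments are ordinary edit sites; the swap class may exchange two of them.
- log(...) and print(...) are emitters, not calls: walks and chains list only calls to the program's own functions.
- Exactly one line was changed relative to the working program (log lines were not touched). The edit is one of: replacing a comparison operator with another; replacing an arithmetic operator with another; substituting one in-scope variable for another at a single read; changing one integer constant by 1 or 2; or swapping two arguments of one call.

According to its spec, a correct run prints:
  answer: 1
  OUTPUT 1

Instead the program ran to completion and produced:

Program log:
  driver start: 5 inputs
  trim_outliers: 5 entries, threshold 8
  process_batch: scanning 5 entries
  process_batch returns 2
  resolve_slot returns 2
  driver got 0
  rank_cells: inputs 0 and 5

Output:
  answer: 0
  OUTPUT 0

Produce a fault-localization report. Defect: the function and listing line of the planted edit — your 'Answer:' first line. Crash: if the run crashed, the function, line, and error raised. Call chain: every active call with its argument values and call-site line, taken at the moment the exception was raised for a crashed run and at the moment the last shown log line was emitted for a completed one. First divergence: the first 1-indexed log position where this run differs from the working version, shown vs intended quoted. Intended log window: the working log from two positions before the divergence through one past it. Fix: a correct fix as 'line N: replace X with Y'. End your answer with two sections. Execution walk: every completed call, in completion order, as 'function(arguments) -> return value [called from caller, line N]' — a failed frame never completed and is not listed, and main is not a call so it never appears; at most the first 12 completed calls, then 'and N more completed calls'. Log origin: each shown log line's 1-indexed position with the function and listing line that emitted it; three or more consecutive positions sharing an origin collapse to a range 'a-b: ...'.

Answer: the defect is in trim_outliers at line 29.
Key fact: Position 6 is the first bad log line: 'driver got 0' should read 'driver got 1'.
Call chain: main -> rank_cells(0, 5) (called at line 46).
First divergence: position 6; shown 'driver got 0' vs intended 'driver got 1'.
Intended log window:
  4: process_batch returns 2
  5: resolve_slot returns 2
  6: driver got 1
  7: rank_cells: inputs 1 and 5
Execution walk:
  process_batch([8, 1, 8, 1, 3]) -> 2  [called from trim_outliers, line 26]
  resolve_slot([8, 1, 8, 1, 3], 8) -> 2  [called from trim_outliers, line 27]
  trim_outliers([8, 1, 8, 1, 3], 8) -> 0  [called from main, line 44]
  rank_cells(0, 5) -> 0  [called from main, line 46]
Log origins:
  1 — main, line 43
  2 — trim_outliers, line 25
  3 — process_batch, line 2
  4 — process_batch, line 7
  5 — resolve_slot, line 15
  6 — main, line 45
  7 — rank_cells, line 32
A correct fix: line 29: replace `rate` with `floor`.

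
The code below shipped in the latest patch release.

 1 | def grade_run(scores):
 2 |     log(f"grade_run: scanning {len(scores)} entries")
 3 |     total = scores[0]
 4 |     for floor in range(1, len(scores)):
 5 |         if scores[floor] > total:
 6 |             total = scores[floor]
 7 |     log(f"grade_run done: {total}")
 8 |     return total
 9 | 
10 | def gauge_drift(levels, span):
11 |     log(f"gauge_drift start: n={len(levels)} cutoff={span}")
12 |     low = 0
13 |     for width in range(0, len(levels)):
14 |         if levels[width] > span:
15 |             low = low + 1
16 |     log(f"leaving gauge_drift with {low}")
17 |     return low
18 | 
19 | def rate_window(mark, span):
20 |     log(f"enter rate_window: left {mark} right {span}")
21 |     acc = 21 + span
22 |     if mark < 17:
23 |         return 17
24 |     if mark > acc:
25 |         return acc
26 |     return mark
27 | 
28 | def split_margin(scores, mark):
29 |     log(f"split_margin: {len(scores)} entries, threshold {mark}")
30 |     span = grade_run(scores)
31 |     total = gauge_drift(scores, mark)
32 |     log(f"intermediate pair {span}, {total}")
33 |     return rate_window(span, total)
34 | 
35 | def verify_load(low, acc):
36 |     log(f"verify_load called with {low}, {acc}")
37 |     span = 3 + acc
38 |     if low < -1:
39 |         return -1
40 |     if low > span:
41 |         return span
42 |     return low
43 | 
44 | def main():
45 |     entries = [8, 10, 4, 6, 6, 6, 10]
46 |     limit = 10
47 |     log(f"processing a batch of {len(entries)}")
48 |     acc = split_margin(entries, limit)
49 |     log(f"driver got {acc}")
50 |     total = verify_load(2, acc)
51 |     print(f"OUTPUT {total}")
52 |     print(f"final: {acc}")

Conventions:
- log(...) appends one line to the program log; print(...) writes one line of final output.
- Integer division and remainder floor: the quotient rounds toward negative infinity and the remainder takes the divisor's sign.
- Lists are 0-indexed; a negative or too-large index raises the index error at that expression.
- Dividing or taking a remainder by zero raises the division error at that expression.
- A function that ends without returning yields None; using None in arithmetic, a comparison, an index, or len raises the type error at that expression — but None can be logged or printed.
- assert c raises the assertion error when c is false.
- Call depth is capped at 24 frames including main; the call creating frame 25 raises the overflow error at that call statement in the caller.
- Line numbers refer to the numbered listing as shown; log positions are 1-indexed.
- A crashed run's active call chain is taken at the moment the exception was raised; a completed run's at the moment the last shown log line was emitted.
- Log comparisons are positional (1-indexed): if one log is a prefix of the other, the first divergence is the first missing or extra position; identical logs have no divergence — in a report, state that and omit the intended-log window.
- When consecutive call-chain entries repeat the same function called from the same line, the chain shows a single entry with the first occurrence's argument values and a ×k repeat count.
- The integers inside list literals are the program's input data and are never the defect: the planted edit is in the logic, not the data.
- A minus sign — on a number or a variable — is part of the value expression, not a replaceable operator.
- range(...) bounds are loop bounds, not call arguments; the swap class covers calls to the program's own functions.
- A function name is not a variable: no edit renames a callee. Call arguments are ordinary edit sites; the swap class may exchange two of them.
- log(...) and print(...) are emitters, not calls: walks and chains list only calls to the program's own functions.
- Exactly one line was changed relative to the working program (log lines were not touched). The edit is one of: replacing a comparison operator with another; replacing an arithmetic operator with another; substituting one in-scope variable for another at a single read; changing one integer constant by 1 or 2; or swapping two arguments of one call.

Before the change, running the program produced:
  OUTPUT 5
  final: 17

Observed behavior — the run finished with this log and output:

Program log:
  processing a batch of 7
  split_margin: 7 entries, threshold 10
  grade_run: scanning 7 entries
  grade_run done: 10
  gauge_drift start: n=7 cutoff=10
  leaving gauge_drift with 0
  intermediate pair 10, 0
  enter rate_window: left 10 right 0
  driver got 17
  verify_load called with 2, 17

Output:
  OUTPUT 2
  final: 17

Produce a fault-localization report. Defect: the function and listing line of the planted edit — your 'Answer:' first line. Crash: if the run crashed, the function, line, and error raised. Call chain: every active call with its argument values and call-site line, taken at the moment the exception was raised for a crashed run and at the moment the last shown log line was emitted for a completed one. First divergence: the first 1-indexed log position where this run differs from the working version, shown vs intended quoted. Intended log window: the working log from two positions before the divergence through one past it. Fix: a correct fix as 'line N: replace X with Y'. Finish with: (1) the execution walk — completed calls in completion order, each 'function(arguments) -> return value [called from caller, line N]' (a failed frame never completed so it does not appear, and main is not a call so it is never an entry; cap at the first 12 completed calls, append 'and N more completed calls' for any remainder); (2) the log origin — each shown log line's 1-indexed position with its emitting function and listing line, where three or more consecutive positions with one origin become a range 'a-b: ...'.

Answer: the defect is in main at line 50.
Key fact: Everything matches until log position 10, which reads 'verify_load called with 2, 17' in place of 'verify_load called with 17, 2'.
Call chain: main -> verify_load(2, 17) (called at line 50).
First divergence: position 10 — the shown line 'verify_load called with 2, 17' should read 'verify_load called with 17, 2'.
Intended log window:
  8: enter rate_window: left 10 right 0
  9: driver got 17
  10: verify_load called with 17, 2
Execution walk:
  grade_run([8, 10, 4, 6, 6, 6, 10]) -> 10  [called from split_margin, line 30]
  gauge_drift([8, 10, 4, 6, 6, 6, 10], 10) -> 0  [called from split_margin, line 31]
  rate_window(10, 0) -> 17  [called from split_margin, line 33]
  split_margin([8, 10, 4, 6, 6, 6, 10], 10) -> 17  [called from main, line 48]
  verify_load(2, 17) -> 2  [called from main, line 50]
Origin of each log line:
  1 — main, line 47
  2 — split_margin, line 29
  3 — grade_run, line 2
  4 — grade_run, line 7
  5 — gauge_drift, line 11
  6 — gauge_drift, line 16
  7 — split_margin, line 32
  8 — rate_window, line 20
  9 — main, line 49
  10 — verify_load, line 36
A correct fix: line 50: replace `verify_load(2, acc)` with `verify_load(acc, 2)`.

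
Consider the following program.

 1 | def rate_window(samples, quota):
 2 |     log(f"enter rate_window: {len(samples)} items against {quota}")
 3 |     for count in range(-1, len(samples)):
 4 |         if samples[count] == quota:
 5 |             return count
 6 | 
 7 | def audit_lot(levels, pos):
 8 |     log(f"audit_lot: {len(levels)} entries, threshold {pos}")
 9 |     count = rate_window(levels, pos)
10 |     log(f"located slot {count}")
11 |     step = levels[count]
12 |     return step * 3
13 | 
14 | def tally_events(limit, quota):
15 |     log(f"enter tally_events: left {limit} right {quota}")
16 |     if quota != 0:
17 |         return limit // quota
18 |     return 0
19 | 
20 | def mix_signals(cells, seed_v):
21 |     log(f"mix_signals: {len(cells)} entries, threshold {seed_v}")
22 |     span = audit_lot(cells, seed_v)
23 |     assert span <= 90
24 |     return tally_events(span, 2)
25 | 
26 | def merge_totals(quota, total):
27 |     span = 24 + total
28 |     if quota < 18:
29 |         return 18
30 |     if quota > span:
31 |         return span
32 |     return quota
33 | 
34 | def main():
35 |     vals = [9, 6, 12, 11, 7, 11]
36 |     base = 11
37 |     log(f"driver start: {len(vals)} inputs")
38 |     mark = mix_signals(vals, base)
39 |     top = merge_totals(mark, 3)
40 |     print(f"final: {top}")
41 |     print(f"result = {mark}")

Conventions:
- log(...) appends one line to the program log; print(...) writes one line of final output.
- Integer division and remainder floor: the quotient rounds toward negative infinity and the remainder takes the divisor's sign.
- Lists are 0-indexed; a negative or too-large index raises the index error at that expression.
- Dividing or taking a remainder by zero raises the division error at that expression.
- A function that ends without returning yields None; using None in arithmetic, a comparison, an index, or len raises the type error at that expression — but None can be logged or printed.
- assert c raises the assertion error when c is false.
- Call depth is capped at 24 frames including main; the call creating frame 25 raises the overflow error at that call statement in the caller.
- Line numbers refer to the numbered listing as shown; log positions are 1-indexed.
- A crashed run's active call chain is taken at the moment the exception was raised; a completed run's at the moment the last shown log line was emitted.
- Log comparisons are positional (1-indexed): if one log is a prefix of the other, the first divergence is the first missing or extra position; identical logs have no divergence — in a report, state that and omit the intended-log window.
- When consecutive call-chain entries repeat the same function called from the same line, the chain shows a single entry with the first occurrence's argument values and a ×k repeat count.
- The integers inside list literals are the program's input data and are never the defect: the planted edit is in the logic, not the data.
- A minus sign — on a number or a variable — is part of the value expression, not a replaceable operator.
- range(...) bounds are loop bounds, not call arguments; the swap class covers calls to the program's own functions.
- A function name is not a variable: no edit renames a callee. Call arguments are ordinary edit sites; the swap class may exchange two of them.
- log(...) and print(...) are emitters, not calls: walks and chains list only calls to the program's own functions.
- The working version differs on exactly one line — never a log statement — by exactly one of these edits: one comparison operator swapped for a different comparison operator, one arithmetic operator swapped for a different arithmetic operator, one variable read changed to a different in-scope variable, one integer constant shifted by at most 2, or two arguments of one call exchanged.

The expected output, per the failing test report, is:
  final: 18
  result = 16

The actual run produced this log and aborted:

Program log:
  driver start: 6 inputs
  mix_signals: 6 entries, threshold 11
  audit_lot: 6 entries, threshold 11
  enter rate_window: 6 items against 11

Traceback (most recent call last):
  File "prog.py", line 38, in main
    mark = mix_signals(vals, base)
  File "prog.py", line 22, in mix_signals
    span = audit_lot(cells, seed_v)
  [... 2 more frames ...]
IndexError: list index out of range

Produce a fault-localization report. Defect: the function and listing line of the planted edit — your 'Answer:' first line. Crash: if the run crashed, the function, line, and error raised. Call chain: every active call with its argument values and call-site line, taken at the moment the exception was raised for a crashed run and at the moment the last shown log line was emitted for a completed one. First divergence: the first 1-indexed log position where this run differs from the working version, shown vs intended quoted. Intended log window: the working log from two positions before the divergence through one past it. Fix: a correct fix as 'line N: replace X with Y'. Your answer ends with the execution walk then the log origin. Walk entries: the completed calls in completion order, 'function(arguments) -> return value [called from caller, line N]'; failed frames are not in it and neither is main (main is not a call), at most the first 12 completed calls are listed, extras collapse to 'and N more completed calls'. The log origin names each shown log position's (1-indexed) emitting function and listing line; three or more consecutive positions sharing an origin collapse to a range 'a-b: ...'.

Answer: the defect is in rate_window at line 3.
The tell: The log ends early — 4 lines, where the working version next logs 'located slot 3'.
Crash: rate_window, line 4, IndexError.
Call chain: main -> mix_signals([9, 6, 12, 11, 7, 11], 11) (called at line 38) -> audit_lot([9, 6, 12, 11, 7, 11], 11) (called at line 22) -> rate_window([9, 6, 12, 11, 7, 11], 11) (called at line 9).
First divergence: position 5; the shown log stops at 4 lines while the working version next logs 'located slot 3'.
Intended log window:
  3: audit_lot: 6 entries, threshold 11
  4: enter rate_window: 6 items against 11
  5: located slot 3
  6: enter tally_events: left 33 right 2
Execution walk:
  (no call completed)
Log origins:
  1: logged in main at line 37
  2: logged in mix_signals at line 21
  3: logged in audit_lot at line 8
  4: logged in rate_window at line 2
A correct fix: line 3: replace `-1` with `0`.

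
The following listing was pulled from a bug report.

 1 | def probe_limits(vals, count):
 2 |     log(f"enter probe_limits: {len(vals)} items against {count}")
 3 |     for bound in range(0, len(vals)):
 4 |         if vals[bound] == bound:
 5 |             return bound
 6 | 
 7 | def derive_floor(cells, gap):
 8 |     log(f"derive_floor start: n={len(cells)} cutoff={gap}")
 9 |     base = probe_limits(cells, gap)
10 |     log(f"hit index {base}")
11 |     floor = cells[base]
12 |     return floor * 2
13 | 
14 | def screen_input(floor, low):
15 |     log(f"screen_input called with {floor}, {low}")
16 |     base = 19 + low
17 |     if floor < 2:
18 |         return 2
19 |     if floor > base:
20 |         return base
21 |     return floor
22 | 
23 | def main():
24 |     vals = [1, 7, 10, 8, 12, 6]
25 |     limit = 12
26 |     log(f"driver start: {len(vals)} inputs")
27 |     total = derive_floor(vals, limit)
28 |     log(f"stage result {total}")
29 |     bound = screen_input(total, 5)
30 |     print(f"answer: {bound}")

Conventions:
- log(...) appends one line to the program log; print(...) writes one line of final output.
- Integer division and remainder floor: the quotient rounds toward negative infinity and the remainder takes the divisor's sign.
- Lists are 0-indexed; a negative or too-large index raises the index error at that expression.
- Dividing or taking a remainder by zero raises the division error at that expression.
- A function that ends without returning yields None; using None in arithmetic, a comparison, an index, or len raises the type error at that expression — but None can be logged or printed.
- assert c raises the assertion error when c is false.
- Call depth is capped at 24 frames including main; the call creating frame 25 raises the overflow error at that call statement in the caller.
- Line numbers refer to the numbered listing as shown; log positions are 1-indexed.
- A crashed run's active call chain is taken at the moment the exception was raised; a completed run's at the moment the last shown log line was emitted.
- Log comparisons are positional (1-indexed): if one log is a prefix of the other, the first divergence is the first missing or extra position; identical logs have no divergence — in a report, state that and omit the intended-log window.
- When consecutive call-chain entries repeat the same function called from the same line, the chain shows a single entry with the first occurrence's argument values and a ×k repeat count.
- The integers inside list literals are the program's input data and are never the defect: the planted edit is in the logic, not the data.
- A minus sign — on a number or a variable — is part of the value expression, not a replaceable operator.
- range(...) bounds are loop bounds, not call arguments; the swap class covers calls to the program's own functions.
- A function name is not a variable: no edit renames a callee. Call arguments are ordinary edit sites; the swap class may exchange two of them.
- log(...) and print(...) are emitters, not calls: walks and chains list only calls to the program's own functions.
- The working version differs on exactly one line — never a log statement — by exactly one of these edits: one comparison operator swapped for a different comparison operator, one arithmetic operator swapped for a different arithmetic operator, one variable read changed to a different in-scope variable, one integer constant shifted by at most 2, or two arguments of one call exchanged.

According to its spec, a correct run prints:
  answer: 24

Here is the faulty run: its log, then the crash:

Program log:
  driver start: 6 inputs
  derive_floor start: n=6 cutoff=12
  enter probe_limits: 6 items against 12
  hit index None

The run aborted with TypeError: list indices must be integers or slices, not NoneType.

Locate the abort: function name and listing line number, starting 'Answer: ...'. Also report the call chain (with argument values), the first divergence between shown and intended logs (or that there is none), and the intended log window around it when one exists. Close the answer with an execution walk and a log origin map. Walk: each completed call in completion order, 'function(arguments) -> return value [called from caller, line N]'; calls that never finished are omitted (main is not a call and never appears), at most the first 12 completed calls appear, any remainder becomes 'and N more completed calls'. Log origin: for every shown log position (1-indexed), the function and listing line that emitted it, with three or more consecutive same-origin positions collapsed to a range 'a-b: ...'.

Answer: the error was raised in derive_floor, line 11.
Key observation: Log line 4 is where behavior first shows: 'hit index None' appears instead of 'hit index 4'.
Call chain: main -> derive_floor([1, 7, 10, 8, 12, 6], 12) (called at line 27).
First divergence: position 4; shown 'hit index None' vs intended 'hit index 4'.
Intended log window:
  2: derive_floor start: n=6 cutoff=12
  3: enter probe_limits: 6 items against 12
  4: hit index 4
  5: stage result 24
Execution walk:
  probe_limits([1, 7, 10, 8, 12, 6], 12) -> None  [called from derive_floor, line 9]
Log origins:
  1 — main, line 26
  2 — derive_floor, line 8
  3 — probe_limits, line 2
  4 — derive_floor, line 10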